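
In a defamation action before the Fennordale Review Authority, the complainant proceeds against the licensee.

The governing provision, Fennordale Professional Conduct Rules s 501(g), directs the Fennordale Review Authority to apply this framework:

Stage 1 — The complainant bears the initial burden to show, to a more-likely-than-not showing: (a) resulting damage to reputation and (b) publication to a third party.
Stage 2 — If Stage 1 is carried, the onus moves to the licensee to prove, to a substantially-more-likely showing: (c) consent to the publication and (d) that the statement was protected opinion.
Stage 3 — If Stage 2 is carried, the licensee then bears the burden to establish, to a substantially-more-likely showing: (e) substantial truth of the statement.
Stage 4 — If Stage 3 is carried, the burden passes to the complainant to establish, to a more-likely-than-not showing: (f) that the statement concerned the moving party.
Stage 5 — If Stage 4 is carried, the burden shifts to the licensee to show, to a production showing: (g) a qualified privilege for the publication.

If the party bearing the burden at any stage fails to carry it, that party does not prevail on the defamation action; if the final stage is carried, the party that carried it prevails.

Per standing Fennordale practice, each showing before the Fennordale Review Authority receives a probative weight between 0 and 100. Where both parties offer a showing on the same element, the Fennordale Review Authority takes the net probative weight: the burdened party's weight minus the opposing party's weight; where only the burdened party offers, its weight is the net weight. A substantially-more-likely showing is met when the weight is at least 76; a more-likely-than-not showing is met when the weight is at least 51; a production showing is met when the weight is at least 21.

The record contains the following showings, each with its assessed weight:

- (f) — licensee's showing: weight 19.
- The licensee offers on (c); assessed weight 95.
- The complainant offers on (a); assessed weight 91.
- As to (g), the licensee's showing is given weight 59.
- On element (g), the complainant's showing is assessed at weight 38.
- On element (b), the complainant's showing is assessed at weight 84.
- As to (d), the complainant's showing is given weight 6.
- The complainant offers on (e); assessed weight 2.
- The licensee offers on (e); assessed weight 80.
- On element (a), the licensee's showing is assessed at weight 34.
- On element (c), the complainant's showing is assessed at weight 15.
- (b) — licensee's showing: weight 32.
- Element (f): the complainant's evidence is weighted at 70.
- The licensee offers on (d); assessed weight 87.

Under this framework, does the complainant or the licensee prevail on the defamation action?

licensee

Stage 1 — burden on complainant; standard: a more-likely-than-not showing (weight is at least 51).
    (a): 91 − 34 = 57 ≥ 51 [met]
    (b): 84 − 32 = 52 ≥ 51 [met]
  Stage 1 is satisfied; the onus moves to the licensee.
Stage 2 — burden on licensee; standard: a substantially-more-likely showing (weight is at least 76).
    (c): 95 − 15 = 80 ≥ 76 [met]
    (d): 87 − 6 = 81 ≥ 76 [met]
  All elements met. The licensee retains the burden for Stage 3.
Stage 3 — burden on licensee; standard: a substantially-more-likely showing (weight is at least 76).
    (e): 80 − 2 = 78 ≥ 76 [met]
  All elements met. The burden passes to the complainant.
Stage 4 — burden on complainant; standard: a more-likely-than-not showing (weight is at least 51).
    (f): 70 − 19 = 51 ≥ 51 [met]
  Stage 4 carried; the burden shifts to the licensee.
Stage 5 — burden on licensee; standard: a production showing (weight is at least 21).
    (g): 59 − 38 = 21 ≥ 21 [met]
  All elements met at the final stage.
With every stage satisfied, the licensee prevails.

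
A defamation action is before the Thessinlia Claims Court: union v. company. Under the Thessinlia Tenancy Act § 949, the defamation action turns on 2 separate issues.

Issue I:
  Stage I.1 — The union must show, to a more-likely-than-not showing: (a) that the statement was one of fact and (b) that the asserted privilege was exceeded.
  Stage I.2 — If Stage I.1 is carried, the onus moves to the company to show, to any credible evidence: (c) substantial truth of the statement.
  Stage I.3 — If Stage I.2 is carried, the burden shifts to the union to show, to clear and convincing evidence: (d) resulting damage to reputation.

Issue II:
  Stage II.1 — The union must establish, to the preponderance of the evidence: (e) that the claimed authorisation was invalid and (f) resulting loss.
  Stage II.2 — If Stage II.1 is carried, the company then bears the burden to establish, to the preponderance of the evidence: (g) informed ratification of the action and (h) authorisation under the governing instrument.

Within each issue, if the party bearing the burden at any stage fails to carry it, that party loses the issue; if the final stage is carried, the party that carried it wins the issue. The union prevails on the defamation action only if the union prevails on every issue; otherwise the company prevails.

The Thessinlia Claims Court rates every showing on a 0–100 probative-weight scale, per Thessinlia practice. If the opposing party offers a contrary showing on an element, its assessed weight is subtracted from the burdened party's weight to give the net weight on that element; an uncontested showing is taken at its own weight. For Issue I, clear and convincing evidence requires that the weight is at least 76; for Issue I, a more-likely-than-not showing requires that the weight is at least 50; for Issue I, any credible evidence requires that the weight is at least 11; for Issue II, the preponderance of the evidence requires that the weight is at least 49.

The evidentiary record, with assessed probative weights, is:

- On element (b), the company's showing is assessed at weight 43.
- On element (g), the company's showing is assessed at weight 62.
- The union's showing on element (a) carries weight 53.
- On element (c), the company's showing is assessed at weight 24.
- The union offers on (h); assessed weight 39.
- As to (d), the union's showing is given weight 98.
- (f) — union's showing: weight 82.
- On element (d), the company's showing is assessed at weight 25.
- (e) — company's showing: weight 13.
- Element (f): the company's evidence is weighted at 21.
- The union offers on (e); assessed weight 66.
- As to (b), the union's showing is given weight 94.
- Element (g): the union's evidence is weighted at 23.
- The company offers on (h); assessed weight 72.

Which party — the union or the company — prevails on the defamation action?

company

— Issue I —
At Stage I.1 the union must meet a more-likely-than-not showing (weight is at least 50): on (a) the weight is 53, ≥ 50, so (a) meets the standard; on (b) the weight is 94 less the opposing 43 gives net 51, ≥ 50, so (b) meets the standard.
  Stage I.1 is satisfied; the onus moves to the company.
At Stage I.2 the company must meet any credible evidence (weight is at least 11): on (c) the weight is 24, ≥ 11, so (c) meets the standard.
  The company carries Stage I.2; the union now bears the burden.
At Stage I.3 the union must meet clear and convincing evidence (weight is at least 76): on (d) the weight is 98 less the opposing 25 gives net 73, < 76, so (d) does not meet the standard.
  Stage I.3 not carried; the union fails its burden.
The company prevails on this issue.
— Issue II —
Stage II.1 — burden on union; standard: the preponderance of the evidence (weight is at least 49).
    (e): 66 − 13 = 53 ≥ 49 [met]
    (f): 82 − 21 = 61 ≥ 49 [met]
  All elements met. The burden passes to the company.
Stage II.2 — burden on company; standard: the preponderance of the evidence (weight is at least 49).
    (g): 62 − 23 = 39 < 49 [not met]
    (h): 72 − 39 = 33 < 49 [not met]
  The company does not carry Stage II.2.
The analysis ends at Stage II.2; the union prevails on this issue.
Per-issue: Issue I → company; Issue II → union. The union must prevail on every issue; overall, the company prevails.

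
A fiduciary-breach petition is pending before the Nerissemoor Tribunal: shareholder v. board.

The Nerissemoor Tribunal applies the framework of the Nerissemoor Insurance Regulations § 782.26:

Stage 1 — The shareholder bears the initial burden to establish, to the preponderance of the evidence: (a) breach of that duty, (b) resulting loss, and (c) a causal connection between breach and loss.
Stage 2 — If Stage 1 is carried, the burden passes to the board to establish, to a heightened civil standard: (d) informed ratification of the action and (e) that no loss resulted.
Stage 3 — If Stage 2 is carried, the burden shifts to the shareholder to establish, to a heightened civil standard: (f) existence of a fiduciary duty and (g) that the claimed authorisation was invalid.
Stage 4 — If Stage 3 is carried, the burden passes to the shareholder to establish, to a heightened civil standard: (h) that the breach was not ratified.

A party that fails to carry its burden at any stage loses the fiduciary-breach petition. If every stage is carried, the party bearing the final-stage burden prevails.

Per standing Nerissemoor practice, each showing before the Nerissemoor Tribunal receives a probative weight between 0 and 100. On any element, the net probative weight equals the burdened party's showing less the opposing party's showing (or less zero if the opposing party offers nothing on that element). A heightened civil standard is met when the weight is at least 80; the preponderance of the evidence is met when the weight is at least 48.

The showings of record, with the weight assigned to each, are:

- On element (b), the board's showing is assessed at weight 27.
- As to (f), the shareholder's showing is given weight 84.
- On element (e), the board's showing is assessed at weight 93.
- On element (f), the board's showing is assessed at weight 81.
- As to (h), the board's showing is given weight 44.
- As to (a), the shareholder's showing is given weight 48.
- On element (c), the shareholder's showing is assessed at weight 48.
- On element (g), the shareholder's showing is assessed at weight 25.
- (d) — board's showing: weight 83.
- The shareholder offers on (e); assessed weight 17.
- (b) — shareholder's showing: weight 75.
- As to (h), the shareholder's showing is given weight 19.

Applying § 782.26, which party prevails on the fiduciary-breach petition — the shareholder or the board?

shareholder

At Stage 1 the shareholder must meet the preponderance of the evidence (weight is at least 48): on (a) the weight is 48, ≥ 48, so (a) meets the standard; on (b) the weight is 75 less the opposing 27 gives net 48, which does reach 48, so (b) meets the standard; on (c) the weight is 48, ≥ 48, so (c) meets the standard.
  Stage 1 is satisfied; the onus moves to the board.
At Stage 2 the board must meet a heightened civil standard (weight is at least 80): on (d) the weight is 83, ≥ 80, so (d) meets the standard; on (e) the weight is 93 less the opposing 17 gives net 76, < 80, so (e) does not meet the standard.
  Stage 2 not carried; the board fails its burden.
The analysis ends at Stage 2; the shareholder prevails.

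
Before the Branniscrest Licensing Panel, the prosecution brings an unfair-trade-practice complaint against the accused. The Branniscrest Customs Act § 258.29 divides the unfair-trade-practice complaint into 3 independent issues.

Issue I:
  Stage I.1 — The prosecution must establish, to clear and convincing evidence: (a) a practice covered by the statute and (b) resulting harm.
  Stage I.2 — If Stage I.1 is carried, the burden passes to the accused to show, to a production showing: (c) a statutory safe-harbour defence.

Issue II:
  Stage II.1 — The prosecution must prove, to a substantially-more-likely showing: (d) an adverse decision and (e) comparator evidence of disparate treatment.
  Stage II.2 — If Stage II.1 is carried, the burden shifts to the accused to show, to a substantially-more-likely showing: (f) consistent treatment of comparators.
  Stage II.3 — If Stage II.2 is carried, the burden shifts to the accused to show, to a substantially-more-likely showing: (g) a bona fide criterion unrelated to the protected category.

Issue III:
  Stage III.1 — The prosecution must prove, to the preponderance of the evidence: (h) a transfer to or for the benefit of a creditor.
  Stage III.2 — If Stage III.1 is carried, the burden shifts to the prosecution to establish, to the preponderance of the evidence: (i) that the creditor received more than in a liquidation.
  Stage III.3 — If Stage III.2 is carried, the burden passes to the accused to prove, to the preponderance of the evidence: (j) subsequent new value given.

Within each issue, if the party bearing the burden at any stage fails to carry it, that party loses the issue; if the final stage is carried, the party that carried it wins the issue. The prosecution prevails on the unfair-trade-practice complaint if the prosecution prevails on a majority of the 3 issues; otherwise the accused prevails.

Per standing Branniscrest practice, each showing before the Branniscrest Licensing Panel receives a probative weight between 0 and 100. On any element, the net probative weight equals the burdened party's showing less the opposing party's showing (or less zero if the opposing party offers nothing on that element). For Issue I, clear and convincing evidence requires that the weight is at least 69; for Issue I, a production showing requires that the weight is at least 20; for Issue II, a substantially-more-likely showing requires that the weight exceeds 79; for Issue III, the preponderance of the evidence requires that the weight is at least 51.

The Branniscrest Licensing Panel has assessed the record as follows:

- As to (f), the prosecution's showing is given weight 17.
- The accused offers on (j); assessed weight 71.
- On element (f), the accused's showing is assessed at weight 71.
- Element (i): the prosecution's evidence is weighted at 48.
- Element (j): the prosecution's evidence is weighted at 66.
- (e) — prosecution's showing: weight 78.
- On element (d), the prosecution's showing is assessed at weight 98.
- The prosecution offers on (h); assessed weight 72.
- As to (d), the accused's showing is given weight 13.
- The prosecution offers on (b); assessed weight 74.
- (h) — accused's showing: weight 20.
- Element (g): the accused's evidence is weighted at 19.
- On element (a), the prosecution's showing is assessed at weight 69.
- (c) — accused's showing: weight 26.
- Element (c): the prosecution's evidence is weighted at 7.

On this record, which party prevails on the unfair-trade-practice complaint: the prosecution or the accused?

accused

— Issue I —
Stage I.1 — burden on prosecution; standard: clear and convincing evidence (weight is at least 69).
    (a): 69 ≥ 69 [met]
    (b): 74 ≥ 69 [met]
  The prosecution carries Stage I.1; the accused now bears the burden.
Stage I.2 — burden on accused; standard: a production showing (weight is at least 20).
    (c): 26 − 7 = 19 < 20 [not met]
  Stage I.2 not carried; the accused fails its burden.
The analysis ends at Stage I.2; the prosecution prevails on this issue.
— Issue II —
Stage II.1 — burden on prosecution; standard: a substantially-more-likely showing (weight exceeds 79).
    (d): 98 − 13 = 85 > 79 [met]
    (e): 78 ≤ 79 [not met]
  Stage II.1 not carried; the prosecution fails its burden.
The accused prevails on this issue.
— Issue III —
At Stage III.1 the prosecution must meet the preponderance of the evidence (weight is at least 51): on (h) the weight is 72 less the opposing 20 gives net 52, which does reach 51, so (h) meets the standard.
  Stage III.1 carried; the burden remains with the prosecution.
At Stage III.2 the prosecution must meet the preponderance of the evidence (weight is at least 51): on (i) the weight is 48, which does not reach 51, so (i) does not meet the standard.
  The prosecution does not carry Stage III.2.
The accused prevails on this issue.
Per-issue: Issue I → prosecution; Issue II → accused; Issue III → accused. The prosecution must prevail on a majority of issues; overall, the accused prevails.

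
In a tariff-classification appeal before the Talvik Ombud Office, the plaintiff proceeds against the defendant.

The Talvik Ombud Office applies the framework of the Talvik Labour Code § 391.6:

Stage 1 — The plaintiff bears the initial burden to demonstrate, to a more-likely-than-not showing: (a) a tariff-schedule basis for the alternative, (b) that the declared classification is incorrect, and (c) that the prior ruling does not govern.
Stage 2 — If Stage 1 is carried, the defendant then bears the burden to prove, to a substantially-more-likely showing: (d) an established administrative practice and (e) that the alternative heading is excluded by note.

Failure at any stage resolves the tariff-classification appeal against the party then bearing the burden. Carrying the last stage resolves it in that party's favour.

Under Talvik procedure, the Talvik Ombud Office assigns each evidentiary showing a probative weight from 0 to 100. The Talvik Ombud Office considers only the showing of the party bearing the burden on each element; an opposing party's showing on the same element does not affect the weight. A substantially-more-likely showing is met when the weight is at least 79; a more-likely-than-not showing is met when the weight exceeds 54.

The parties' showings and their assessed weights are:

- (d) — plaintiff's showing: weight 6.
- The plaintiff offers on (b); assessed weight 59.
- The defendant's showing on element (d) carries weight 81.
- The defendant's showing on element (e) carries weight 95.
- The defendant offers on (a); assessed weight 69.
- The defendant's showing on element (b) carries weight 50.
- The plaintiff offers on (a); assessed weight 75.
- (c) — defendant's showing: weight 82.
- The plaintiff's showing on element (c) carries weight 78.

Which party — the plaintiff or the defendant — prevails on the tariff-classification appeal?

At Stage 1 the plaintiff must meet a more-likely-than-not showing (weight exceeds 54): on (a) the weight is 75 (the defendant's 69 is given no effect), > 54, so (a) meets the standard; on (b) the weight is 59 (the defendant's 50 is given no effect), which does exceed 54, so (b) meets the standard; on (c) the weight is 78 (the defendant's 82 is given no effect), which does exceed 54, so (c) meets the standard.
  Stage 1 carried; the burden shifts to the defendant.
At Stage 2 the defendant must meet a substantially-more-likely showing (weight is at least 79): on (d) the weight is 81 (the plaintiff's 6 is given no effect), which does reach 79, so (d) meets the standard; on (e) the weight is 95, ≥ 79, so (e) meets the standard.
  The defendant carries the last stage.
Every stage carried; the defendant prevails.

defendant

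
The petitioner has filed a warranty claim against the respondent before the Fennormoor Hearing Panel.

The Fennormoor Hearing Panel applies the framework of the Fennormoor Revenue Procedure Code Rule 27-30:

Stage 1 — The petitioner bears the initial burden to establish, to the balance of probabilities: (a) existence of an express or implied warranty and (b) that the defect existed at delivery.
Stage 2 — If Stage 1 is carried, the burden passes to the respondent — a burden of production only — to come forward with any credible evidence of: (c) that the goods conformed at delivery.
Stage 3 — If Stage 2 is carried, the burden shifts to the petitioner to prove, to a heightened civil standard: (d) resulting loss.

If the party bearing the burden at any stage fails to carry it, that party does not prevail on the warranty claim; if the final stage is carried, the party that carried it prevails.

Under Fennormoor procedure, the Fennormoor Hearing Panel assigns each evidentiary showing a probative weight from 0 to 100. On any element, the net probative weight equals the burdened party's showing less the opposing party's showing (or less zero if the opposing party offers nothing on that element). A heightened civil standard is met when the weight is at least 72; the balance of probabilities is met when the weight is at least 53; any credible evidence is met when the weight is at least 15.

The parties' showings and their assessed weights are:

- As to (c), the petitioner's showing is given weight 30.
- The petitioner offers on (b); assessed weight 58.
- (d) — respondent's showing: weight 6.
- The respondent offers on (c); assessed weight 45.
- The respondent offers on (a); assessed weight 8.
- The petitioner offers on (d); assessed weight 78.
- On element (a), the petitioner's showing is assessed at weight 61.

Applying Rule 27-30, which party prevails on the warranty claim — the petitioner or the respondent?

petitioner

Stage 1 (petitioner, the balance of probabilities, weight is at least 53): (a) net 61−8=53 ≥ 53 — meets; (b) 58 ≥ 53 — meets.
  All elements met. The burden passes to the respondent.
Stage 2 (respondent, any credible evidence, weight is at least 15): (c) net 45−30=15 ≥ 15 — meets.
  All elements met. The burden passes to the petitioner.
Stage 3 (petitioner, a heightened civil standard, weight is at least 72): (d) net 78−6=72 ≥ 72 — meets.
  All elements met at the final stage.
All stages carried — the petitioner prevails.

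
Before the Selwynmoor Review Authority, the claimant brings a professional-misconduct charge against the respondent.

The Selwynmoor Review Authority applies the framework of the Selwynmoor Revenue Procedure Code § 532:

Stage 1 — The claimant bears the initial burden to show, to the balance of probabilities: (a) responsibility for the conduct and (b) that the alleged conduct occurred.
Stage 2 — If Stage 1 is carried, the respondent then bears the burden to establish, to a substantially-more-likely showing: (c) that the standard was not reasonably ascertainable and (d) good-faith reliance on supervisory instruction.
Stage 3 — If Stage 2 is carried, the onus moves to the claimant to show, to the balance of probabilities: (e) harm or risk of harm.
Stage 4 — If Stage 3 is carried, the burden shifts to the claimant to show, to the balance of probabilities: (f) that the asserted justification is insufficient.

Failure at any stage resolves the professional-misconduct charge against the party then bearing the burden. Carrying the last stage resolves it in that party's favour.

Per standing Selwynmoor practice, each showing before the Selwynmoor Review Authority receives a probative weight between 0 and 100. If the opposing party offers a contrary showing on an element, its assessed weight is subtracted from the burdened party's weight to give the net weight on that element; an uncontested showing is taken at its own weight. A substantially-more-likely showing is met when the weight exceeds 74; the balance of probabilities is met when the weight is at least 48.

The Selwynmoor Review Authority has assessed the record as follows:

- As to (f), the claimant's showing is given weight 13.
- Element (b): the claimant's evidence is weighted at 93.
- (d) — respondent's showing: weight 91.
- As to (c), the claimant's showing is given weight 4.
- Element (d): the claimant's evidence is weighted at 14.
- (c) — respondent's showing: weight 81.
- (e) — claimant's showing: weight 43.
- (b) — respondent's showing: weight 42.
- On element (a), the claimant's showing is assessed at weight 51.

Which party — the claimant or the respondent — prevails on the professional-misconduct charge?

Stage 1 — burden on claimant; standard: the balance of probabilities (weight is at least 48).
    (a): 51 ≥ 48 [met]
    (b): 93 − 42 = 51 ≥ 48 [met]
  Stage 1 carried; the burden shifts to the respondent.
Stage 2 — burden on respondent; standard: a substantially-more-likely showing (weight exceeds 74).
    (c): 81 − 4 = 77 > 74 [met]
    (d): 91 − 14 = 77 > 74 [met]
  Stage 2 is satisfied; the onus moves to the claimant.
Stage 3 — burden on claimant; standard: the balance of probabilities (weight is at least 48).
    (e): 43 < 48 [not met]
  Not every element is met, so the claimant fails to carry Stage 3.
So the respondent prevails.

respondent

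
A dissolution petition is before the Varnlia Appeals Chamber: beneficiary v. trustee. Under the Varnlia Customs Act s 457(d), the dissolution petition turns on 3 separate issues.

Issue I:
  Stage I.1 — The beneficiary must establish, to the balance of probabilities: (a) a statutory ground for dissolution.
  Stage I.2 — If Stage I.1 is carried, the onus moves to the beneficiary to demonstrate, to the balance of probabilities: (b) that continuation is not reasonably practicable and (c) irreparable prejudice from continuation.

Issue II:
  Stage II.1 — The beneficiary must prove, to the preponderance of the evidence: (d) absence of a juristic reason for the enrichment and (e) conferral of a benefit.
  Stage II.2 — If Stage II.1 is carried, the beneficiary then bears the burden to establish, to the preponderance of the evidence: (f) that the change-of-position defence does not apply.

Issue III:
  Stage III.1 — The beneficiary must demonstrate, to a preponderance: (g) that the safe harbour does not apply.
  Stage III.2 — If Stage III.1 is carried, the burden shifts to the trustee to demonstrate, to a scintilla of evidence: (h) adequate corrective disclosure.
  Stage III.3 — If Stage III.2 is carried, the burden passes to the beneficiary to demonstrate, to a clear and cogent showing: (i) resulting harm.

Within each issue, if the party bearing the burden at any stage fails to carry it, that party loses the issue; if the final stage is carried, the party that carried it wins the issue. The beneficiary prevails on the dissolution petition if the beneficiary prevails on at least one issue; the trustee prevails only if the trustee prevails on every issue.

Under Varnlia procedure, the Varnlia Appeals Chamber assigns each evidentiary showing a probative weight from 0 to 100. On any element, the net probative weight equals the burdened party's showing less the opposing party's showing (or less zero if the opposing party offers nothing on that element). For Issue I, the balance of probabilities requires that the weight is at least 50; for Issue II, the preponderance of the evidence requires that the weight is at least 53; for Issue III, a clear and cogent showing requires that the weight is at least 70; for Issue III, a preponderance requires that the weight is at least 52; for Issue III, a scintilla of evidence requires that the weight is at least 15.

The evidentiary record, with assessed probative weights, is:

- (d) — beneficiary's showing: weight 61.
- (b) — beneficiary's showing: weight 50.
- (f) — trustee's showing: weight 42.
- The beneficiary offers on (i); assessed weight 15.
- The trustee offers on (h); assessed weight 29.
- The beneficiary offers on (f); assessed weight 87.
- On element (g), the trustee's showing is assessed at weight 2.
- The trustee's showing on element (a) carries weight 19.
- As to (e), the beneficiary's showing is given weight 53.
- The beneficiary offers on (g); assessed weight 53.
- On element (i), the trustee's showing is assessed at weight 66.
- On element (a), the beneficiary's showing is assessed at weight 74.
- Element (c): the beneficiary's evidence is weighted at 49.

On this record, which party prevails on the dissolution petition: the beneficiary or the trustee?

— Issue I —
Stage I.1 (beneficiary, the balance of probabilities, weight is at least 50): (a) net 74−19=55 ≥ 50 — meets.
  Stage I.1 is satisfied; the beneficiary continues to bear the burden.
Stage I.2 (beneficiary, the balance of probabilities, weight is at least 50): (b) 50 ≥ 50 — meets; (c) 49 < 50 — fails.
  Stage I.2 not carried; the beneficiary fails its burden.
The trustee prevails on this issue.
— Issue II —
At Stage II.1 the beneficiary must meet the preponderance of the evidence (weight is at least 53): on (d) the weight is 61, which does reach 53, so (d) meets the standard; on (e) the weight is 53, which does reach 53, so (e) meets the standard.
  Stage II.1 carried; the burden remains with the beneficiary.
At Stage II.2 the beneficiary must meet the preponderance of the evidence (weight is at least 53): on (f) the weight is 87 less the opposing 42 gives net 45, which does not reach 53, so (f) does not meet the standard.
  Stage II.2 not carried; the beneficiary fails its burden.
The trustee prevails on this issue.
— Issue III —
At Stage III.1 the beneficiary must meet a preponderance (weight is at least 52): on (g) the weight is 53 less the opposing 2 gives net 51, < 52, so (g) does not meet the standard.
  The beneficiary does not carry Stage III.1.
So the trustee prevails on this issue.
Per-issue: Issue I → trustee; Issue II → trustee; Issue III → trustee. The beneficiary must prevail on at least one issue; overall, the trustee prevails.

trustee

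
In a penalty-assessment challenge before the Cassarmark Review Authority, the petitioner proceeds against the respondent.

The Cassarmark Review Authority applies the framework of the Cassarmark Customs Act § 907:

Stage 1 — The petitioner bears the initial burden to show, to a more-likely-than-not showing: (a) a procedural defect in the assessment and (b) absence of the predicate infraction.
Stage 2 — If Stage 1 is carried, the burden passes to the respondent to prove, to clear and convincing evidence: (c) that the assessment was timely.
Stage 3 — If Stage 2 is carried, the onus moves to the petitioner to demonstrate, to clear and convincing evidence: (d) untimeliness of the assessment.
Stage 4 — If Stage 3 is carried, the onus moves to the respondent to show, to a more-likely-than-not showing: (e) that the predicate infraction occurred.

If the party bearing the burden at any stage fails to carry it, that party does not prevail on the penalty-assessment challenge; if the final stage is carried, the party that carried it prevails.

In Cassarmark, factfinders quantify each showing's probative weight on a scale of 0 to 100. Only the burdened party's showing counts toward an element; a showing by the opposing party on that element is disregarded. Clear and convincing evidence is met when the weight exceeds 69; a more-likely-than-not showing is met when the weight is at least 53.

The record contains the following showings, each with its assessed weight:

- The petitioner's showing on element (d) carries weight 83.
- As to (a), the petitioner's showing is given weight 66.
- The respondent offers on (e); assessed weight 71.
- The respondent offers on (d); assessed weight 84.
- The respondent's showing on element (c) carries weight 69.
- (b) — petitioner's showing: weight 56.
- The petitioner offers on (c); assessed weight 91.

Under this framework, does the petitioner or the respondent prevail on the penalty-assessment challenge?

At Stage 1 the petitioner must meet a more-likely-than-not showing (weight is at least 53): on (a) the weight is 66, ≥ 53, so (a) meets the standard; on (b) the weight is 56, ≥ 53, so (b) meets the standard.
  The petitioner carries Stage 1; the respondent now bears the burden.
At Stage 2 the respondent must meet clear and convincing evidence (weight exceeds 69): on (c) the weight is 69 (the petitioner's 91 is given no effect), ≤ 69, so (c) does not meet the standard.
  Stage 2 not carried; the respondent fails its burden.
So the petitioner prevails.

petitioner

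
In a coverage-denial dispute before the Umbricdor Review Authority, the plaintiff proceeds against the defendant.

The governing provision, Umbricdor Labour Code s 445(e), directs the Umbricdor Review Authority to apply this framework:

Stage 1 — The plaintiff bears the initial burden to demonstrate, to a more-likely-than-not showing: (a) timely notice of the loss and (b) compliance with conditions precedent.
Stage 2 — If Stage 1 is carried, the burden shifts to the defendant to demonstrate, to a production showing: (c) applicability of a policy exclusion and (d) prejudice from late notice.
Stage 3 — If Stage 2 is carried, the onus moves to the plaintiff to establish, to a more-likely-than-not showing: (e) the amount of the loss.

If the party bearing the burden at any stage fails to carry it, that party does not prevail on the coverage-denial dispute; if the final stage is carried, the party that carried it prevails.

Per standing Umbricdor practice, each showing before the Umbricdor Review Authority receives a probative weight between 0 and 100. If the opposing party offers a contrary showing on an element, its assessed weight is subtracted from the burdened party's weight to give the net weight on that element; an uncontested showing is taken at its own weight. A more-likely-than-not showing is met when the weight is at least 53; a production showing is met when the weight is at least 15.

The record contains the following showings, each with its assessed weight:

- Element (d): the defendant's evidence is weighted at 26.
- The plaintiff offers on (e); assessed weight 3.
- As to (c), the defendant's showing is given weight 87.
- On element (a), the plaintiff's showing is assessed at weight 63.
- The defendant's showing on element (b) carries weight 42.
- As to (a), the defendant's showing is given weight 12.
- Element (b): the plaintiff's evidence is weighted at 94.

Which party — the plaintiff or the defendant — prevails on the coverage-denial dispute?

At Stage 1 the plaintiff must meet a more-likely-than-not showing (weight is at least 53): on (a) the weight is 63 less the opposing 12 gives net 51, < 53, so (a) does not meet the standard; on (b) the weight is 94 less the opposing 42 gives net 52, < 53, so (b) does not meet the standard.
  Not every element is met, so the plaintiff fails to carry Stage 1.
The defendant prevails.

defendant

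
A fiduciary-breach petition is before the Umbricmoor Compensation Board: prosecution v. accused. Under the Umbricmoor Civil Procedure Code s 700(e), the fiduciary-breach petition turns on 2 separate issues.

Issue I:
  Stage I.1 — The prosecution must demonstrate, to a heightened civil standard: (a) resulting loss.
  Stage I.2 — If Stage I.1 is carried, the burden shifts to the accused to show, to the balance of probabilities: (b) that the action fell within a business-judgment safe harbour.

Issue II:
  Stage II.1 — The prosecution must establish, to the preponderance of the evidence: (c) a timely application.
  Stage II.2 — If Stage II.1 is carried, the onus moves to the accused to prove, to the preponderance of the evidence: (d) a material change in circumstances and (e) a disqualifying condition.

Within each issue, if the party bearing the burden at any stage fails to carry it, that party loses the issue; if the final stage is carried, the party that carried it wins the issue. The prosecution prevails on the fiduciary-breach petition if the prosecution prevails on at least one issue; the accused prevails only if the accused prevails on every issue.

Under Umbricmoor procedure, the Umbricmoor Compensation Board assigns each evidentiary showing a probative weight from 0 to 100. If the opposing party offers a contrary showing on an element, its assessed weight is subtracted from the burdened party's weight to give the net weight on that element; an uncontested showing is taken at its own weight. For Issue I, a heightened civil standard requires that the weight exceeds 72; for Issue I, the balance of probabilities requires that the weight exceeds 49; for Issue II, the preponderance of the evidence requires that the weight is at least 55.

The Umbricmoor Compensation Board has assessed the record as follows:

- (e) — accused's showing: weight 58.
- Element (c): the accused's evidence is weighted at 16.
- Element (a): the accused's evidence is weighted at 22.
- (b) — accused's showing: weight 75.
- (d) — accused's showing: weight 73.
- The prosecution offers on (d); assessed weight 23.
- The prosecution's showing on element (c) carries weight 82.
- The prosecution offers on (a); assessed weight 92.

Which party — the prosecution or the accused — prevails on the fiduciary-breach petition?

prosecution

— Issue I —
At Stage I.1 the prosecution must meet a heightened civil standard (weight exceeds 72): on (a) the weight is 92 less the opposing 22 gives net 70, which does not exceed 72, so (a) does not meet the standard.
  Stage I.1 not carried; the prosecution fails its burden.
The analysis ends at Stage I.1; the accused prevails on this issue.
— Issue II —
At Stage II.1 the prosecution must meet the preponderance of the evidence (weight is at least 55): on (c) the weight is 82 less the opposing 16 gives net 66, ≥ 55, so (c) meets the standard.
  Stage II.1 is satisfied; the onus moves to the accused.
At Stage II.2 the accused must meet the preponderance of the evidence (weight is at least 55): on (d) the weight is 73 less the opposing 23 gives net 50, which does not reach 55, so (d) does not meet the standard; on (e) the weight is 58, which does reach 55, so (e) meets the standard.
  Stage II.2 not carried; the accused fails its burden.
The prosecution prevails on this issue.
Per-issue: Issue I → accused; Issue II → prosecution. The prosecution must prevail on at least one issue; overall, the prosecution prevails.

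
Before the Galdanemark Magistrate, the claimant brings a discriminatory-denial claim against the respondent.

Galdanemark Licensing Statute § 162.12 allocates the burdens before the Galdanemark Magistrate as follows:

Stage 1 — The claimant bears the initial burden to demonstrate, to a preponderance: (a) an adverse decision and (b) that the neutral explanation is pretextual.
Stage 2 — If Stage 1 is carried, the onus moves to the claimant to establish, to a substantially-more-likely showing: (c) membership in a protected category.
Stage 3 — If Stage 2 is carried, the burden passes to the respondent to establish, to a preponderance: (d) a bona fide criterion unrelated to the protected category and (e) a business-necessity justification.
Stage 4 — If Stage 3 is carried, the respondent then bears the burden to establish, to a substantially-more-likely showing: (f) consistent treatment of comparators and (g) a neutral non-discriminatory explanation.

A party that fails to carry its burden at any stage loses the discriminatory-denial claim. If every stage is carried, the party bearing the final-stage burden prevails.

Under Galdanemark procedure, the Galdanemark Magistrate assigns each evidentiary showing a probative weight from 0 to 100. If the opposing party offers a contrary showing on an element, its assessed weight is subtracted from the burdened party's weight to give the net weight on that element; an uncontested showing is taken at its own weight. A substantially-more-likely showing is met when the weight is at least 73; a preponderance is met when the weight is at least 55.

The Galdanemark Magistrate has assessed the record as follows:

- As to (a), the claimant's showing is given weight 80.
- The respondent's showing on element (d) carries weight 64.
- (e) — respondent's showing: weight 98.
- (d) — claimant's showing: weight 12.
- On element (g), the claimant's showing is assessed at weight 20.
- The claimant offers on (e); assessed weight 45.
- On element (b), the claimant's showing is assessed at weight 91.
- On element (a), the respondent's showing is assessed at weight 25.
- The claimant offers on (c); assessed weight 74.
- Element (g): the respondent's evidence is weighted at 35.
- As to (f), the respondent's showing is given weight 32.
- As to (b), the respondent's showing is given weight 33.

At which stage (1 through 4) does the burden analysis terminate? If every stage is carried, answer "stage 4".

At Stage 1 the claimant must meet a preponderance (weight is at least 55): on (a) the weight is 80 less the opposing 25 gives net 55, ≥ 55, so (a) meets the standard; on (b) the weight is 91 less the opposing 33 gives net 58, ≥ 55, so (b) meets the standard.
  All elements met. The claimant retains the burden for Stage 2.
At Stage 2 the claimant must meet a substantially-more-likely showing (weight is at least 73): on (c) the weight is 74, which does reach 73, so (c) meets the standard.
  All elements met. The burden passes to the respondent.
At Stage 3 the respondent must meet a preponderance (weight is at least 55): on (d) the weight is 64 less the opposing 12 gives net 52, < 55, so (d) does not meet the standard; on (e) the weight is 98 less the opposing 45 gives net 53, which does not reach 55, so (e) does not meet the standard.
  Not every element is met, so the respondent fails to carry Stage 3.
So the claimant prevails.

stage 3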